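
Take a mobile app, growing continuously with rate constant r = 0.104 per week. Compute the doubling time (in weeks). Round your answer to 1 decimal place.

doubling time = ln(2) / |r| = 0.69315 / 0.104

doubling time ≈ 6.7 weeks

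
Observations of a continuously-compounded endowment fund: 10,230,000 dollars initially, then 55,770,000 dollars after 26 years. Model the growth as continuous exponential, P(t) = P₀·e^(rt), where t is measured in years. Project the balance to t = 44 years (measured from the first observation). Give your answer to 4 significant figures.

r = ln(55770000/10230000) / 26 ≈ 0.065227 per year
P(44) = 10230000 · e^(0.065227·44) = 10230000 · 17.63709 ≈ 180427434.96

≈ 180,400,000 dollars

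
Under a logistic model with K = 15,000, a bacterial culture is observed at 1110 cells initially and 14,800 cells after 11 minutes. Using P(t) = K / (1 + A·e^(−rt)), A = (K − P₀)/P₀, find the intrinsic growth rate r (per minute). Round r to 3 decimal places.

A = (15000 − 1110)/1110 = 12.51351
14800 = 15000/(1 + 12.51351·e^(−r·11)) → e^(−11r) = (1.01351 − 1)/12.51351 = 0.00108
r = −ln(0.00108)/11 = 6.83087/11

r ≈ 0.621 per minute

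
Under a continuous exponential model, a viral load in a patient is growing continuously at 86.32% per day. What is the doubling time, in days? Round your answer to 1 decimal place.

doubling time ≈ 0.8 days

doubling time = ln(2) / |r| = 0.69315 / 0.8632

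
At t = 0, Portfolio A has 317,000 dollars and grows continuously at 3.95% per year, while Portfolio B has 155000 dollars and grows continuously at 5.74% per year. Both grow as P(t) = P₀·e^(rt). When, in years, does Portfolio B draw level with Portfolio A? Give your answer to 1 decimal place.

t ≈ 40.0 years

317000·e^(0.0395t) = 155000·e^(0.0574t)
317000/155000 = e^((0.0574 − 0.0395)t) → ln(2.04516) = 0.0179·t
t = 0.71548 / 0.0179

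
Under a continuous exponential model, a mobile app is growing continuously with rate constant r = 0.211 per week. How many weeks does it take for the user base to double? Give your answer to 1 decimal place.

doubling time = ln(2) / |r| = 0.69315 / 0.211

doubling time ≈ 3.3 weeks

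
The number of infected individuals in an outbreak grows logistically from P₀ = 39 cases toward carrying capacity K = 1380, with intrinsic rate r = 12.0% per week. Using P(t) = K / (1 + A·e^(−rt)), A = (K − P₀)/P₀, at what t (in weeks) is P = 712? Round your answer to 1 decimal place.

A = (1380 − 39)/39 = 34.38462
712 = 1380/(1 + 34.38462·e^(−0.12t)) → 1 + 34.38462·e^(−0.12t) = 1.9382
e^(−0.12t) = 0.027286 → t = ln(36.64947)/0.12 = 3.6014/0.12

t ≈ 30.0 weeks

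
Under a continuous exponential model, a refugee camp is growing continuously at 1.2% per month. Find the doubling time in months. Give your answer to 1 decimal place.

doubling time = ln(2) / |r| = 0.69315 / 0.012

doubling time ≈ 57.8 months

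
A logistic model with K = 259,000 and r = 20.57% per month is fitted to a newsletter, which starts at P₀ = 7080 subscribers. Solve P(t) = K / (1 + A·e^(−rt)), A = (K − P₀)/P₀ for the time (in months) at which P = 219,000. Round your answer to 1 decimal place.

t ≈ 25.6 months

A = (259000 − 7080)/7080 = 35.58192
219000 = 259000/(1 + 35.58192·e^(−0.2057t)) → 1 + 35.58192·e^(−0.2057t) = 1.18265
e^(−0.2057t) = 0.005133 → t = ln(194.81102)/0.2057 = 5.27203/0.2057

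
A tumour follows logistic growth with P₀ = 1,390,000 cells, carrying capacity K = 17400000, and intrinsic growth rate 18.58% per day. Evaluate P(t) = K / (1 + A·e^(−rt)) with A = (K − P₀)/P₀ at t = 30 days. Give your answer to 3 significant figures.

A = (17400000 − 1390000)/1390000 = 11.51799
P(30) = 17400000 / (1 + 11.51799·e^(−0.1858·30)) = 17400000 / (1 + 11.51799·0.003795)
= 17400000 / 1.04371 ≈ 16671236.04

≈ 16,700,000 cells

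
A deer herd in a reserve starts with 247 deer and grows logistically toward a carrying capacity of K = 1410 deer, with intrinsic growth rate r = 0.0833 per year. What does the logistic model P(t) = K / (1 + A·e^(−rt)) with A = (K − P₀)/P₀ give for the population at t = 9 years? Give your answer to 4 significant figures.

A = (1410 − 247)/247 = 4.7085
P(9) = 1410 / (1 + 4.7085·e^(−0.0833·9)) = 1410 / (1 + 4.7085·0.472508)
= 1410 / 3.22481 ≈ 437.24

≈ 437.2 deer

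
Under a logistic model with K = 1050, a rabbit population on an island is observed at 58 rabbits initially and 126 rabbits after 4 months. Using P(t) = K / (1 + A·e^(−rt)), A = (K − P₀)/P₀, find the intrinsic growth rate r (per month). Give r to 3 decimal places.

r ≈ 0.212 per month

A = (1050 − 58)/58 = 17.10345
126 = 1050/(1 + 17.10345·e^(−r·4)) → e^(−4r) = (8.33333 − 1)/17.10345 = 0.428763
r = −ln(0.428763)/4 = 0.84685/4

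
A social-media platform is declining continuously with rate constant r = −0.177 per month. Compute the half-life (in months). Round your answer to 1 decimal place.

half-life ≈ 3.9 months

half-life = ln(2) / |r| = 0.69315 / 0.177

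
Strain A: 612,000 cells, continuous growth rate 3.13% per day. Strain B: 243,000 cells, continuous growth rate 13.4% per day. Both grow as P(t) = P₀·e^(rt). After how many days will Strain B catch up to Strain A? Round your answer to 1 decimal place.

612000·e^(0.0313t) = 243000·e^(0.134t)
612000/243000 = e^((0.134 − 0.0313)t) → ln(2.51852) = 0.1027·t
t = 0.92367 / 0.1027

t ≈ 9.0 days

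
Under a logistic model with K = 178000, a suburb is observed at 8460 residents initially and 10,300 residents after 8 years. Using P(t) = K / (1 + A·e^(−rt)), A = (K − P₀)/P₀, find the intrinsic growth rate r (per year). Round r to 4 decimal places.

r ≈ 0.0260 per year

A = (178000 − 8460)/8460 = 20.04019
10300 = 178000/(1 + 20.04019·e^(−r·8)) → e^(−8r) = (17.28155 − 1)/20.04019 = 0.812445
r = −ln(0.812445)/8 = 0.20771/8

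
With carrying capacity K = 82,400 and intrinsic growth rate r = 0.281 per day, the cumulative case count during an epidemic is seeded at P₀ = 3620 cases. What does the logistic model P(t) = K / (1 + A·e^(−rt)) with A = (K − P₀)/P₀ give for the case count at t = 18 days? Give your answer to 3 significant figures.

A = (82400 − 3620)/3620 = 21.76243
P(18) = 82400 / (1 + 21.76243·e^(−0.281·18)) = 82400 / (1 + 21.76243·0.006358)
= 82400 / 1.13837 ≈ 72384.12

≈ 72,400 cases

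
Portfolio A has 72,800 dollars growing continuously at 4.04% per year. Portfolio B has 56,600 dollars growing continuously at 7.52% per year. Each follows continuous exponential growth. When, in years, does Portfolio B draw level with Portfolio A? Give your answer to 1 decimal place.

72800·e^(0.0404t) = 56600·e^(0.0752t)
72800/56600 = e^((0.0752 − 0.0404)t) → ln(1.28622) = 0.0348·t
t = 0.25171 / 0.0348

t ≈ 7.2 years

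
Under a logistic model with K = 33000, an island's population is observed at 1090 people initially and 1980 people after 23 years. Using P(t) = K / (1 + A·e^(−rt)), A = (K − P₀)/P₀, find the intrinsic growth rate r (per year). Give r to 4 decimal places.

A = (33000 − 1090)/1090 = 29.27523
1980 = 33000/(1 + 29.27523·e^(−r·23)) → e^(−23r) = (16.66667 − 1)/29.27523 = 0.535151
r = −ln(0.535151)/23 = 0.62521/23

r ≈ 0.0272 per year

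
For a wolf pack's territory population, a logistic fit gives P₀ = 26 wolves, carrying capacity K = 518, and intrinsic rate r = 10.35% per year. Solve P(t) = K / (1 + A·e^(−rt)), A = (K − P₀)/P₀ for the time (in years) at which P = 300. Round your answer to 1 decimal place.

A = (518 − 26)/26 = 18.92308
300 = 518/(1 + 18.92308·e^(−0.1035t)) → 1 + 18.92308·e^(−0.1035t) = 1.72667
e^(−0.1035t) = 0.038401 → t = ln(26.04093)/0.1035 = 3.25967/0.1035

t ≈ 31.5 years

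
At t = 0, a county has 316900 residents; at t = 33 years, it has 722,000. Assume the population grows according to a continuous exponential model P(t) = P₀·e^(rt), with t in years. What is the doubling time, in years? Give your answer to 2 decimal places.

r = ln(722000/316900) / 33 = ln(2.27832) / 33 ≈ 0.024953 per year
doubling time = ln 2 / |r| = 0.69315 / 0.024953

doubling time ≈ 27.78 years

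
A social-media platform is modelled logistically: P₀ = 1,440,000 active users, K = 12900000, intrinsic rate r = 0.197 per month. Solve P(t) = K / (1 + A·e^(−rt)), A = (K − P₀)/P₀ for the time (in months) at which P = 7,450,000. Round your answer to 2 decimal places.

A = (12900000 − 1440000)/1440000 = 7.95833
7450000 = 12900000/(1 + 7.95833·e^(−0.197t)) → 1 + 7.95833·e^(−0.197t) = 1.73154
e^(−0.197t) = 0.091922 → t = ln(10.87882)/0.197 = 2.38682/0.197

t ≈ 12.12 months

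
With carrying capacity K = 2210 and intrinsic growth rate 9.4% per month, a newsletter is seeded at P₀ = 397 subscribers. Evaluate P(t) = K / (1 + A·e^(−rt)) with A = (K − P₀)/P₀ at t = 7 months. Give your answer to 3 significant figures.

A = (2210 − 397)/397 = 4.56675
P(7) = 2210 / (1 + 4.56675·e^(−0.094·7)) = 2210 / (1 + 4.56675·0.517886)
= 2210 / 3.36506 ≈ 656.75

≈ 657 subscribers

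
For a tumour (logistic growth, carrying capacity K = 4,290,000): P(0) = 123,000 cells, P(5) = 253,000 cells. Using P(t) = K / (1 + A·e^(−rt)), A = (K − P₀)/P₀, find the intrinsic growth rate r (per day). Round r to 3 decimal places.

A = (4290000 − 123000)/123000 = 33.87805
253000 = 4290000/(1 + 33.87805·e^(−r·5)) → e^(−5r) = (16.95652 − 1)/33.87805 = 0.470999
r = −ln(0.470999)/5 = 0.7529/5

r ≈ 0.151 per day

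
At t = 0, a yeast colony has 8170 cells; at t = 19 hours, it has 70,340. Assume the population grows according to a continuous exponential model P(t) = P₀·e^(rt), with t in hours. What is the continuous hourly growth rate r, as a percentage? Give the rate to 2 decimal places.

r ≈ 11.33% per hour

70340 = 8170 · e^(r·19)
e^(19r) = 70340/8170 = 8.60955
r = ln(8.60955) / 19 = 2.15287 / 19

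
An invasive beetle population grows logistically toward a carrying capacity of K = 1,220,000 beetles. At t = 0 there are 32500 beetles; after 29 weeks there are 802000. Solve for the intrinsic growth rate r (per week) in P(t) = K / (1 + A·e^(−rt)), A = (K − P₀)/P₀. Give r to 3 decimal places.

r ≈ 0.147 per week

A = (1220000 − 32500)/32500 = 36.53846
802000 = 1220000/(1 + 36.53846·e^(−r·29)) → e^(−29r) = (1.5212 − 1)/36.53846 = 0.014264
r = −ln(0.014264)/29 = 4.24999/29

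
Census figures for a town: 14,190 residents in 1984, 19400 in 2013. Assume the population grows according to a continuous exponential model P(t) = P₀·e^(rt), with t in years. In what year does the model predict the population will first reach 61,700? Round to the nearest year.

r = ln(19400/14190) / 29 = 0.31274/29 ≈ 0.010784 per year
t = ln(61700/14190) / r = 1.46975/0.010784 ≈ 136.29 years after 1984

year 2120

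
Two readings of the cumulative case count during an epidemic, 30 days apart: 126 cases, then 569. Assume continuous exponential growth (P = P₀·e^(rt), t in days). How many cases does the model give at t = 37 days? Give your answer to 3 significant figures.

r = ln(569/126) / 30 ≈ 0.050253 per day
P(37) = 126 · e^(0.050253·37) = 126 · 6.4197 ≈ 808.88

≈ 809 cases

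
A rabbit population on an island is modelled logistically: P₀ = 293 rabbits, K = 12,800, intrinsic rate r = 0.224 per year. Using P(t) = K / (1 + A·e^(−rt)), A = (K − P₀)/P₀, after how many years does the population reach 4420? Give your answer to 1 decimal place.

A = (12800 − 293)/293 = 42.68601
4420 = 12800/(1 + 42.68601·e^(−0.224t)) → 1 + 42.68601·e^(−0.224t) = 2.89593
e^(−0.224t) = 0.044416 → t = ln(22.51458)/0.224 = 3.11416/0.224

t ≈ 13.9 years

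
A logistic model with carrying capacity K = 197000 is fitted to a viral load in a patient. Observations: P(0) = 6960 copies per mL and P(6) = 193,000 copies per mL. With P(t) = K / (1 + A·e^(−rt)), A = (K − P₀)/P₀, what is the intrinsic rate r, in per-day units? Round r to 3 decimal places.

A = (197000 − 6960)/6960 = 27.3046
193000 = 197000/(1 + 27.3046·e^(−r·6)) → e^(−6r) = (1.02073 − 1)/27.3046 = 0.000759
r = −ln(0.000759)/6 = 7.18345/6

r ≈ 1.197 per day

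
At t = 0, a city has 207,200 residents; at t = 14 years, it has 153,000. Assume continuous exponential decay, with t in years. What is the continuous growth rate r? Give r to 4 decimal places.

153000 = 207200 · e^(r·14)
e^(14r) = 153000/207200 = 0.73842
r = ln(0.73842) / 14 = -0.30325 / 14

r ≈ -0.0217 per year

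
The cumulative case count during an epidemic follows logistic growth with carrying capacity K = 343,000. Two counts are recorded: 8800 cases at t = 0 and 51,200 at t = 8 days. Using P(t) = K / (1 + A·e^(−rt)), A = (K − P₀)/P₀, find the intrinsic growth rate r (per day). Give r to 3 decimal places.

A = (343000 − 8800)/8800 = 37.97727
51200 = 343000/(1 + 37.97727·e^(−r·8)) → e^(−8r) = (6.69922 − 1)/37.97727 = 0.150069
r = −ln(0.150069)/8 = 1.89666/8

r ≈ 0.237 per day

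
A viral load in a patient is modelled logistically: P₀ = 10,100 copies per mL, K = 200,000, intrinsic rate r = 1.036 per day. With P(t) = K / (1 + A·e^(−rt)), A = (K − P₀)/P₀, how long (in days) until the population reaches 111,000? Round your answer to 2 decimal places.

A = (200000 − 10100)/10100 = 18.80198
111000 = 200000/(1 + 18.80198·e^(−1.036t)) → 1 + 18.80198·e^(−1.036t) = 1.8018
e^(−1.036t) = 0.042645 → t = ln(23.44966)/1.036 = 3.15486/1.036

t ≈ 3.05 days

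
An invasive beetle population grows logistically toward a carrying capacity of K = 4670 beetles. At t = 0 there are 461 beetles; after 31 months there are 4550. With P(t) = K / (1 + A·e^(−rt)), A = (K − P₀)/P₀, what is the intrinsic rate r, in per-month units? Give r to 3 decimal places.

r ≈ 0.189 per month

A = (4670 − 461)/461 = 9.13015
4550 = 4670/(1 + 9.13015·e^(−r·31)) → e^(−31r) = (1.02637 − 1)/9.13015 = 0.002889
r = −ln(0.002889)/31 = 5.84697/31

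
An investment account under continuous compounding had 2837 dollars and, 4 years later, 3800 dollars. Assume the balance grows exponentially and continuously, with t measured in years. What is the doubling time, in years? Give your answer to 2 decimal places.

doubling time ≈ 9.49 years

r = ln(3800/2837) / 4 = ln(1.33944) / 4 ≈ 0.073063 per year
doubling time = ln 2 / |r| = 0.69315 / 0.073063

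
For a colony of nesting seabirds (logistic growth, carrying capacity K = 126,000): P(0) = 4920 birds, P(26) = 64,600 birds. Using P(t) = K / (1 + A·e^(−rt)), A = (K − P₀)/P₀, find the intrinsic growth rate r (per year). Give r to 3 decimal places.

A = (126000 − 4920)/4920 = 24.60976
64600 = 126000/(1 + 24.60976·e^(−r·26)) → e^(−26r) = (1.95046 − 1)/24.60976 = 0.038621
r = −ln(0.038621)/26 = 3.25395/26

r ≈ 0.125 per year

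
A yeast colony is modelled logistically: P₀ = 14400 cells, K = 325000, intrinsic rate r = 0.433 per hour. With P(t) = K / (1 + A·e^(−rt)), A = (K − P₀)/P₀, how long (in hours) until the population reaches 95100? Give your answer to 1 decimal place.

A = (325000 − 14400)/14400 = 21.56944
95100 = 325000/(1 + 21.56944·e^(−0.433t)) → 1 + 21.56944·e^(−0.433t) = 3.41746
e^(−0.433t) = 0.112078 → t = ln(8.92238)/0.433 = 2.18856/0.433

t ≈ 5.1 hours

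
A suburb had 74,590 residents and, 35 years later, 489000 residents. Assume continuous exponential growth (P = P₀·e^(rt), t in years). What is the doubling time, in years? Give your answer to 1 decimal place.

doubling time ≈ 12.9 years

r = ln(489000/74590) / 35 = ln(6.55584) / 35 ≈ 0.053724 per year
doubling time = ln 2 / |r| = 0.69315 / 0.053724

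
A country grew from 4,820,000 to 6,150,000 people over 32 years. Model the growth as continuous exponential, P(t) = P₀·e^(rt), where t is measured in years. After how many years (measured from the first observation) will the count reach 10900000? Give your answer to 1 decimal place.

r = ln(6150000/4820000) / 32 ≈ 0.007615 per year
t = ln(10900000/4820000) / r = 0.81599 / 0.007615 ≈ 107.156

t ≈ 107.2 years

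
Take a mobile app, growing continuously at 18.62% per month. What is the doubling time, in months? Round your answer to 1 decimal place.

doubling time = ln(2) / |r| = 0.69315 / 0.1862

doubling time ≈ 3.7 months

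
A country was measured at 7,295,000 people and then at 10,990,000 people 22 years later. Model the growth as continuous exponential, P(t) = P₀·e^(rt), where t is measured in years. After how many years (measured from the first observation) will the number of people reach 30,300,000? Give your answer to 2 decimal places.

r = ln(10990000/7295000) / 22 ≈ 0.018627 per year
t = ln(30300000/7295000) / r = 1.42396 / 0.018627 ≈ 76.445

t ≈ 76.45 years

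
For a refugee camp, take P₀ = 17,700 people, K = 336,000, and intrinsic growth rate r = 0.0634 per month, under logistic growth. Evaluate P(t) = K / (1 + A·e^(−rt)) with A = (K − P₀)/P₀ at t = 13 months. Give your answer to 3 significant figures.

≈ 37,800 people

A = (336000 − 17700)/17700 = 17.98305
P(13) = 336000 / (1 + 17.98305·e^(−0.0634·13)) = 336000 / (1 + 17.98305·0.438586)
= 336000 / 8.88711 ≈ 37807.57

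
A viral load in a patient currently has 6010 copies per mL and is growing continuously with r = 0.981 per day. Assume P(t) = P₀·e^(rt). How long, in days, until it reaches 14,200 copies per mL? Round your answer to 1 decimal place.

t ≈ 0.9 days

14200 = 6010 · e^(0.981·t)
t = ln(14200/6010) / 0.981 = ln(2.36273) / 0.981 = 0.85982 / 0.981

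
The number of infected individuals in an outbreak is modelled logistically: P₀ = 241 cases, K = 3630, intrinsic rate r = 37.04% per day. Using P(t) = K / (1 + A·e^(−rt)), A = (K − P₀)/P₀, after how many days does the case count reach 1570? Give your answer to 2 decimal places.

t ≈ 6.40 days

A = (3630 − 241)/241 = 14.06224
1570 = 3630/(1 + 14.06224·e^(−0.3704t)) → 1 + 14.06224·e^(−0.3704t) = 2.3121
e^(−0.3704t) = 0.093307 → t = ln(10.71734)/0.3704 = 2.37186/0.3704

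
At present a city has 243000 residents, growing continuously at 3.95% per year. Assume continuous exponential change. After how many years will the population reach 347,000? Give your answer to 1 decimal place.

347000 = 243000 · e^(0.0395·t)
t = ln(347000/243000) / 0.0395 = ln(1.42798) / 0.0395 = 0.35626 / 0.0395

t ≈ 9.0 years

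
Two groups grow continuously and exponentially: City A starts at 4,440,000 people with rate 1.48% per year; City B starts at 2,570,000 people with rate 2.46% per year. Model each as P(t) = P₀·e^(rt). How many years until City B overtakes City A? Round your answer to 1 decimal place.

t ≈ 55.8 years

4440000·e^(0.0148t) = 2570000·e^(0.0246t)
4440000/2570000 = e^((0.0246 − 0.0148)t) → ln(1.72763) = 0.0098·t
t = 0.54675 / 0.0098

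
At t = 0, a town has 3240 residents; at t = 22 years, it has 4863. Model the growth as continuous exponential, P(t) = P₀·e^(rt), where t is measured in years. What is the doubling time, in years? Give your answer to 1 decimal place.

r = ln(4863/3240) / 22 = ln(1.50093) / 22 ≈ 0.018458 per year
doubling time = ln 2 / |r| = 0.69315 / 0.018458

doubling time ≈ 37.6 years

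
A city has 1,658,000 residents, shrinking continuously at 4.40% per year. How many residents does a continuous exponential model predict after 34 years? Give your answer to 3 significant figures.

P(34) = 1658000 · e^(-0.044·34) = 1658000 · e^(-1.496)
= 1658000 · 0.22402 ≈ 371432.57

≈ 371,000 residents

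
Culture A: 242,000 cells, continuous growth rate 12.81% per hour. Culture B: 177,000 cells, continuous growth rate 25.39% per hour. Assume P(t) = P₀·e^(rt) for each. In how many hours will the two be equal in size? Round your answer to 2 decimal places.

242000·e^(0.1281t) = 177000·e^(0.2539t)
242000/177000 = e^((0.2539 − 0.1281)t) → ln(1.36723) = 0.1258·t
t = 0.31279 / 0.1258

t ≈ 2.49 hours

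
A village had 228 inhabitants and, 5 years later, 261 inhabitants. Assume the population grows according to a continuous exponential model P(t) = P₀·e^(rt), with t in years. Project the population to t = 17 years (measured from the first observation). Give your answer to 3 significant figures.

r = ln(261/228) / 5 ≈ 0.027035 per year
P(17) = 228 · e^(0.027035·17) = 228 · 1.58343 ≈ 361.02

≈ 361 inhabitants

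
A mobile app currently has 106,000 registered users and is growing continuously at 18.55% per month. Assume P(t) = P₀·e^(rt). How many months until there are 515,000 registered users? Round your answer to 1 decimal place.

515000 = 106000 · e^(0.1855·t)
t = ln(515000/106000) / 0.1855 = ln(4.85849) / 0.1855 = 1.58073 / 0.1855

t ≈ 8.5 months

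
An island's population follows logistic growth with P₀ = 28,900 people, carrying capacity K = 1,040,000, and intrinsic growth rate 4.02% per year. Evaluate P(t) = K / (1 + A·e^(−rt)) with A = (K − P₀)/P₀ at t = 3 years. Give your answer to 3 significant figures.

A = (1040000 − 28900)/28900 = 34.98616
P(3) = 1040000 / (1 + 34.98616·e^(−0.0402·3)) = 1040000 / (1 + 34.98616·0.886388)
= 1040000 / 32.01133 ≈ 32488.5

≈ 32,500 people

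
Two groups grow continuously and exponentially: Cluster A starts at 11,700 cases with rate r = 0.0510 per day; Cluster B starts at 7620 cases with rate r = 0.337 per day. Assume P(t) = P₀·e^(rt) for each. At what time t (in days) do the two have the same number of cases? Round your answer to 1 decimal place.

t ≈ 1.5 days

11700·e^(0.051t) = 7620·e^(0.337t)
11700/7620 = e^((0.337 − 0.051)t) → ln(1.53543) = 0.286·t
t = 0.42881 / 0.286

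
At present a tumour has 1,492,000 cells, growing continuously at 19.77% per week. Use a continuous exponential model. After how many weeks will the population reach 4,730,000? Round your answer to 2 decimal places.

t ≈ 5.84 weeks

4730000 = 1492000 · e^(0.1977·t)
t = ln(4730000/1492000) / 0.1977 = ln(3.17024) / 0.1977 = 1.15381 / 0.1977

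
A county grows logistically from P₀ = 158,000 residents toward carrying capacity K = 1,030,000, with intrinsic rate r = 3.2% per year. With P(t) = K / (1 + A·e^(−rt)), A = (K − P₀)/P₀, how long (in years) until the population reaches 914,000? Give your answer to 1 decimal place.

t ≈ 117.9 years

A = (1030000 − 158000)/158000 = 5.51899
914000 = 1030000/(1 + 5.51899·e^(−0.032t)) → 1 + 5.51899·e^(−0.032t) = 1.12691
e^(−0.032t) = 0.022996 → t = ln(43.48581)/0.032 = 3.77243/0.032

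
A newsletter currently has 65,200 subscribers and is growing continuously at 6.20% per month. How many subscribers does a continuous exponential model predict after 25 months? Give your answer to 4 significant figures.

≈ 307,200 subscribers

P(25) = 65200 · e^(0.062·25) = 65200 · e^(1.55)
= 65200 · 4.71147 ≈ 307187.86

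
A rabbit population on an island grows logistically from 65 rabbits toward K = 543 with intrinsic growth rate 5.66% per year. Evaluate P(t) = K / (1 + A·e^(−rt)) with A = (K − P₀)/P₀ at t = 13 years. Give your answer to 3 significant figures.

A = (543 − 65)/65 = 7.35385
P(13) = 543 / (1 + 7.35385·e^(−0.0566·13)) = 543 / (1 + 7.35385·0.479122)
= 543 / 4.52339 ≈ 120.04

≈ 120 rabbits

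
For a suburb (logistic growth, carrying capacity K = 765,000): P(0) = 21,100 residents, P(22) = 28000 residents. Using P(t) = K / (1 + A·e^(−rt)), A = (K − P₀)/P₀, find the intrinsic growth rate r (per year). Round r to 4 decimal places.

A = (765000 − 21100)/21100 = 35.25592
28000 = 765000/(1 + 35.25592·e^(−r·22)) → e^(−22r) = (27.32143 − 1)/35.25592 = 0.746582
r = −ln(0.746582)/22 = 0.29225/22

r ≈ 0.0133 per year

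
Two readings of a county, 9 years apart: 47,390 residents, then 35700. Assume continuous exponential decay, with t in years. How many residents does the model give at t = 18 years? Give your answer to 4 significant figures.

≈ 26,890 residents

r = ln(35700/47390) / 9 ≈ -0.031473 per year
P(18) = 47390 · e^(-0.031473·18) = 47390 · 0.5675 ≈ 26893.65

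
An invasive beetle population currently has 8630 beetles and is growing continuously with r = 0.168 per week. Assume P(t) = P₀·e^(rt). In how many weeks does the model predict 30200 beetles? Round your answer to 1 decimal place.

30200 = 8630 · e^(0.168·t)
t = ln(30200/8630) / 0.168 = ln(3.49942) / 0.168 = 1.2526 / 0.168

t ≈ 7.5 weeks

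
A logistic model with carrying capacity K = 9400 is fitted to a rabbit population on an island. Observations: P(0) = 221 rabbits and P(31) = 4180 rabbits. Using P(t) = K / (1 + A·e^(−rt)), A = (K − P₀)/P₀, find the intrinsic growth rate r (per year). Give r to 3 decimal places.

r ≈ 0.113 per year

A = (9400 − 221)/221 = 41.53394
4180 = 9400/(1 + 41.53394·e^(−r·31)) → e^(−31r) = (2.2488 − 1)/41.53394 = 0.030067
r = −ln(0.030067)/31 = 3.50432/31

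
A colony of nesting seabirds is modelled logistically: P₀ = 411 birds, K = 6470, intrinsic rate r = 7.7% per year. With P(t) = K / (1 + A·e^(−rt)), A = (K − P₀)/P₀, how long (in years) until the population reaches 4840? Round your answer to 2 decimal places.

t ≈ 49.08 years

A = (6470 − 411)/411 = 14.74209
4840 = 6470/(1 + 14.74209·e^(−0.077t)) → 1 + 14.74209·e^(−0.077t) = 1.33678
e^(−0.077t) = 0.022845 → t = ln(43.77407)/0.077 = 3.77904/0.077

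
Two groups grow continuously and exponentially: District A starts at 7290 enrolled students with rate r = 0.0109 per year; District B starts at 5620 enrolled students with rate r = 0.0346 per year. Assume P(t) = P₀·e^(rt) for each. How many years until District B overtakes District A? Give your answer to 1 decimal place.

7290·e^(0.0109t) = 5620·e^(0.0346t)
7290/5620 = e^((0.0346 − 0.0109)t) → ln(1.29715) = 0.0237·t
t = 0.26017 / 0.0237

t ≈ 11.0 years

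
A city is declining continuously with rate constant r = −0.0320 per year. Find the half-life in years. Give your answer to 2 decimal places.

half-life = ln(2) / |r| = 0.69315 / 0.032

half-life ≈ 21.66 years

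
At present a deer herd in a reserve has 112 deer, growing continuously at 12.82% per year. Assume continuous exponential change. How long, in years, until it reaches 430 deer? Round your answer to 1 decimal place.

t ≈ 10.5 years

430 = 112 · e^(0.1282·t)
t = ln(430/112) / 0.1282 = ln(3.83929) / 0.1282 = 1.34529 / 0.1282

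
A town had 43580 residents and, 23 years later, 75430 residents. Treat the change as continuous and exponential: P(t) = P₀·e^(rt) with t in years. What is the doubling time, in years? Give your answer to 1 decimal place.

doubling time ≈ 29.1 years

r = ln(75430/43580) / 23 = ln(1.73084) / 23 ≈ 0.023852 per year
doubling time = ln 2 / |r| = 0.69315 / 0.023852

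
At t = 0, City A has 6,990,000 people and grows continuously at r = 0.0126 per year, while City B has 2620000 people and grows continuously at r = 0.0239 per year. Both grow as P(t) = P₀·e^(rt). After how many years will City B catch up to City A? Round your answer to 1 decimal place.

t ≈ 86.8 years

6990000·e^(0.0126t) = 2620000·e^(0.0239t)
6990000/2620000 = e^((0.0239 − 0.0126)t) → ln(2.66794) = 0.0113·t
t = 0.98131 / 0.0113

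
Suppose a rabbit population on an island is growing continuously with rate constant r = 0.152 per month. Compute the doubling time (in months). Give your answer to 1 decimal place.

doubling time = ln(2) / |r| = 0.69315 / 0.152

doubling time ≈ 4.6 months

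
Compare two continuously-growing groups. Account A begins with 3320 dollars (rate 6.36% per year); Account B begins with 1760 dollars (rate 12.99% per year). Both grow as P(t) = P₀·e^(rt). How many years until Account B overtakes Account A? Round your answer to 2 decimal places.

3320·e^(0.0636t) = 1760·e^(0.1299t)
3320/1760 = e^((0.1299 − 0.0636)t) → ln(1.88636) = 0.0663·t
t = 0.63465 / 0.0663

t ≈ 9.57 years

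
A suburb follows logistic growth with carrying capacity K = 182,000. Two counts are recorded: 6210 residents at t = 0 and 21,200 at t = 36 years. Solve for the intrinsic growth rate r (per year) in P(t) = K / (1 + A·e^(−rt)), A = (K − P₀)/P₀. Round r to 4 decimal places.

A = (182000 − 6210)/6210 = 28.30757
21200 = 182000/(1 + 28.30757·e^(−r·36)) → e^(−36r) = (8.58491 − 1)/28.30757 = 0.267946
r = −ln(0.267946)/36 = 1.31697/36

r ≈ 0.0366 per year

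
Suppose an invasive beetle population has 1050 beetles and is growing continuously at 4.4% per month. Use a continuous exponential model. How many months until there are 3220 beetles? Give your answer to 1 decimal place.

t ≈ 25.5 months

3220 = 1050 · e^(0.044·t)
t = ln(3220/1050) / 0.044 = ln(3.06667) / 0.044 = 1.12059 / 0.044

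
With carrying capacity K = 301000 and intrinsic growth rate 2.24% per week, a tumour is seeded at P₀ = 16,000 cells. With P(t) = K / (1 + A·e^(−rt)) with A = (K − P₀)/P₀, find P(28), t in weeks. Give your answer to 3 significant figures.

≈ 28,600 cells

A = (301000 − 16000)/16000 = 17.8125
P(28) = 301000 / (1 + 17.8125·e^(−0.0224·28)) = 301000 / (1 + 17.8125·0.534085)
= 301000 / 10.51339 ≈ 28630.15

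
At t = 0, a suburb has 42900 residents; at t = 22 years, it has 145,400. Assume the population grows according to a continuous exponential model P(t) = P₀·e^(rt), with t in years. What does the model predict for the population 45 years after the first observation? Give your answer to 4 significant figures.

r = ln(145400/42900) / 22 ≈ 0.055483 per year
P(45) = 42900 · e^(0.055483·45) = 42900 · 12.14255 ≈ 520915.52

≈ 520,900 residents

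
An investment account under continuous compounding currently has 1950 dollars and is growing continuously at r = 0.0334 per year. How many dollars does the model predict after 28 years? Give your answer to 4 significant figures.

≈ 4,968 dollars

P(28) = 1950 · e^(0.0334·28) = 1950 · e^(0.9352)
= 1950 · 2.54772 ≈ 4968.06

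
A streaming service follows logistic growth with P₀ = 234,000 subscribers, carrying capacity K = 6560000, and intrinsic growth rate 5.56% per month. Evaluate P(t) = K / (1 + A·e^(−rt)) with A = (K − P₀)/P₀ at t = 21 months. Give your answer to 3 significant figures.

≈ 697,000 subscribers

A = (6560000 − 234000)/234000 = 27.03419
P(21) = 6560000 / (1 + 27.03419·e^(−0.0556·21)) = 6560000 / (1 + 27.03419·0.311113)
= 6560000 / 9.41068 ≈ 697080.36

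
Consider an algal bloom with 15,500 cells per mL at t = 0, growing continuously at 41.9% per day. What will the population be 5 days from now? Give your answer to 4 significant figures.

P(5) = 15500 · e^(0.419·5) = 15500 · e^(2.095)
= 15500 · 8.12544 ≈ 125944.34

≈ 125,900 cells per mL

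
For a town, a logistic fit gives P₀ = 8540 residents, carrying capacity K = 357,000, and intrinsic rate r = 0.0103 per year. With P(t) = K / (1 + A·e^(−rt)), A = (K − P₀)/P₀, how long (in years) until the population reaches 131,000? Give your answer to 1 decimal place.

t ≈ 307.1 years

A = (357000 − 8540)/8540 = 40.80328
131000 = 357000/(1 + 40.80328·e^(−0.0103t)) → 1 + 40.80328·e^(−0.0103t) = 2.72519
e^(−0.0103t) = 0.042281 → t = ln(23.65146)/0.0103 = 3.16342/0.0103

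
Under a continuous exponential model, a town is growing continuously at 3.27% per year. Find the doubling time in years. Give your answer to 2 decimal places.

doubling time = ln(2) / |r| = 0.69315 / 0.0327

doubling time ≈ 21.20 years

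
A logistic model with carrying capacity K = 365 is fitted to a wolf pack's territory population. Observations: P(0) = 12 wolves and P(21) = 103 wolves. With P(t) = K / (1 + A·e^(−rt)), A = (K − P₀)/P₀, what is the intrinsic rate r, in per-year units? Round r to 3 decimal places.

A = (365 − 12)/12 = 29.41667
103 = 365/(1 + 29.41667·e^(−r·21)) → e^(−21r) = (3.54369 − 1)/29.41667 = 0.086471
r = −ln(0.086471)/21 = 2.44795/21

r ≈ 0.117 per year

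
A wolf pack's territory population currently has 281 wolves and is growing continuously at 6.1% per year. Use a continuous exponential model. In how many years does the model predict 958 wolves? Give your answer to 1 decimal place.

t ≈ 20.1 years

958 = 281 · e^(0.061·t)
t = ln(958/281) / 0.061 = ln(3.40925) / 0.061 = 1.22649 / 0.061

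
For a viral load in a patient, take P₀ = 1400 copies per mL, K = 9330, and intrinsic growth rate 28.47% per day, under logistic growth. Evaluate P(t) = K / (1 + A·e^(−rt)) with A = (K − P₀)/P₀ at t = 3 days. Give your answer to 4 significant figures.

≈ 2,735 copies per mL

A = (9330 − 1400)/1400 = 5.66429
P(3) = 9330 / (1 + 5.66429·e^(−0.2847·3)) = 9330 / (1 + 5.66429·0.425666)
= 9330 / 3.41109 ≈ 2735.19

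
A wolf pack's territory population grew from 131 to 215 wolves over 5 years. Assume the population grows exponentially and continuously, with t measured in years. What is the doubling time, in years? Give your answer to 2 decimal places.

doubling time ≈ 7.00 years

r = ln(215/131) / 5 = ln(1.64122) / 5 ≈ 0.099088 per year
doubling time = ln 2 / |r| = 0.69315 / 0.099088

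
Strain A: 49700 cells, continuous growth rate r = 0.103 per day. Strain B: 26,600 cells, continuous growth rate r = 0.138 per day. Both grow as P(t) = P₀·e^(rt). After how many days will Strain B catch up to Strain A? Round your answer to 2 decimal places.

t ≈ 17.86 days

49700·e^(0.103t) = 26600·e^(0.138t)
49700/26600 = e^((0.138 − 0.103)t) → ln(1.86842) = 0.035·t
t = 0.62509 / 0.035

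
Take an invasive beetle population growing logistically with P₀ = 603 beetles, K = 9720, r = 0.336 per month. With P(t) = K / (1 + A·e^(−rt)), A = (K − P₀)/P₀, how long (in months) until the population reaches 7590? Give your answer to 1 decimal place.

t ≈ 11.9 months

A = (9720 − 603)/603 = 15.1194
7590 = 9720/(1 + 15.1194·e^(−0.336t)) → 1 + 15.1194·e^(−0.336t) = 1.28063
e^(−0.336t) = 0.018561 → t = ln(53.87618)/0.336 = 3.98669/0.336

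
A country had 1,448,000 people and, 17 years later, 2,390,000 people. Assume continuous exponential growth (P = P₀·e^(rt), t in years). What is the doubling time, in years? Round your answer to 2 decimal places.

doubling time ≈ 23.51 years

r = ln(2390000/1448000) / 17 = ln(1.65055) / 17 ≈ 0.029477 per year
doubling time = ln 2 / |r| = 0.69315 / 0.029477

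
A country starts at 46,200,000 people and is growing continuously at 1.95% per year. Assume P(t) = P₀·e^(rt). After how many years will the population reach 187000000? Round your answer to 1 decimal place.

187000000 = 46200000 · e^(0.0195·t)
t = ln(187000000/46200000) / 0.0195 = ln(4.04762) / 0.0195 = 1.39813 / 0.0195

t ≈ 71.7 years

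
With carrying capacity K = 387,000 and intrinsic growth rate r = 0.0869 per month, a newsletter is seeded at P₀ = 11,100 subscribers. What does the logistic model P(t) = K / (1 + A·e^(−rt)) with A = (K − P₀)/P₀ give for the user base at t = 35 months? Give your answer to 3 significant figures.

≈ 148,000 subscribers

A = (387000 − 11100)/11100 = 33.86486
P(35) = 387000 / (1 + 33.86486·e^(−0.0869·35)) = 387000 / (1 + 33.86486·0.047763)
= 387000 / 2.61749 ≈ 147851.34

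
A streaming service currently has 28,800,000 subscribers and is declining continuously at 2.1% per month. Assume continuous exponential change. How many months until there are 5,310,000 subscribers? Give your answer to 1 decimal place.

5310000 = 28800000 · e^(-0.021·t)
t = ln(5310000/28800000) / -0.021 = ln(0.18438) / -0.021 = -1.69078 / -0.021

t ≈ 80.5 months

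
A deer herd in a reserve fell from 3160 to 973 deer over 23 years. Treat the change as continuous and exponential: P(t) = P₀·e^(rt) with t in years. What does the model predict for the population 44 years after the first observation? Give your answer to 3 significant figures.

r = ln(973/3160) / 23 ≈ -0.051215 per year
P(44) = 3160 · e^(-0.051215·44) = 3160 · 0.10504 ≈ 331.91

≈ 332 deer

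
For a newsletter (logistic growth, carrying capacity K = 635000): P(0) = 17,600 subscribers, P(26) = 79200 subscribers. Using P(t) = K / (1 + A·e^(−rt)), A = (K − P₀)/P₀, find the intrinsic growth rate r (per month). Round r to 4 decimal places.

A = (635000 − 17600)/17600 = 35.07955
79200 = 635000/(1 + 35.07955·e^(−r·26)) → e^(−26r) = (8.01768 − 1)/35.07955 = 0.20005
r = −ln(0.20005)/26 = 1.60919/26

r ≈ 0.0619 per month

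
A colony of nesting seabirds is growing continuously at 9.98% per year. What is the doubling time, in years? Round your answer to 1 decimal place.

doubling time = ln(2) / |r| = 0.69315 / 0.0998

doubling time ≈ 6.9 years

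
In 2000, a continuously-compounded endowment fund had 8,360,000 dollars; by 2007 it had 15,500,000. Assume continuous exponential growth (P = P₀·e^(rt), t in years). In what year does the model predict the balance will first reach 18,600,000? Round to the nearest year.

r = ln(15500000/8360000) / 7 = 0.61738/7 ≈ 0.088197 per year
t = ln(18600000/8360000) / r = 0.7997/0.088197 ≈ 9.07 years after 2000

year 2009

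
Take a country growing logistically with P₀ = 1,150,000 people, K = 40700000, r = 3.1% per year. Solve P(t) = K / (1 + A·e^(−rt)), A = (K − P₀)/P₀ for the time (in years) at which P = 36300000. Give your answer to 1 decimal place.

t ≈ 182.2 years

A = (40700000 − 1150000)/1150000 = 34.3913
36300000 = 40700000/(1 + 34.3913·e^(−0.031t)) → 1 + 34.3913·e^(−0.031t) = 1.12121
e^(−0.031t) = 0.003524 → t = ln(283.72826)/0.031 = 5.64802/0.031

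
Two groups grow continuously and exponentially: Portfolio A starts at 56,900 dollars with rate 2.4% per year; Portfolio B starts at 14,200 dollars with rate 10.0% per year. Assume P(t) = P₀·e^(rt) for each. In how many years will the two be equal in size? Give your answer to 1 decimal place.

t ≈ 18.3 years

56900·e^(0.024t) = 14200·e^(0.1t)
56900/14200 = e^((0.1 − 0.024)t) → ln(4.00704) = 0.076·t
t = 1.38805 / 0.076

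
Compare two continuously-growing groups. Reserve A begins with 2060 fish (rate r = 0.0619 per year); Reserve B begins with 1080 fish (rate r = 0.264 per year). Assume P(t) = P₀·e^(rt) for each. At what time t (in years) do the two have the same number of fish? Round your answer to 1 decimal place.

t ≈ 3.2 years

2060·e^(0.0619t) = 1080·e^(0.264t)
2060/1080 = e^((0.264 − 0.0619)t) → ln(1.90741) = 0.2021·t
t = 0.64574 / 0.2021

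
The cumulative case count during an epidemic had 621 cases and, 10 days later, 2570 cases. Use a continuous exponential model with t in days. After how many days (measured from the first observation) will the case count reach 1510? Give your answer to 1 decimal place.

r = ln(2570/621) / 10 ≈ 0.142033 per day
t = ln(1510/621) / r = 0.88853 / 0.142033 ≈ 6.256

t ≈ 6.3 days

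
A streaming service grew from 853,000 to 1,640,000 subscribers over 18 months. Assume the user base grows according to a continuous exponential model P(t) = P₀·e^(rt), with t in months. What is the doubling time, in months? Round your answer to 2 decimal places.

doubling time ≈ 19.09 months

r = ln(1640000/853000) / 18 = ln(1.92263) / 18 ≈ 0.036316 per month
doubling time = ln 2 / |r| = 0.69315 / 0.036316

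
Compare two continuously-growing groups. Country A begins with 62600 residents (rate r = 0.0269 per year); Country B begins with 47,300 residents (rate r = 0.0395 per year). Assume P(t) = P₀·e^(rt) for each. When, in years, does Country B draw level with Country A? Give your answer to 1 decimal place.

62600·e^(0.0269t) = 47300·e^(0.0395t)
62600/47300 = e^((0.0395 − 0.0269)t) → ln(1.32347) = 0.0126·t
t = 0.28025 / 0.0126

t ≈ 22.2 years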